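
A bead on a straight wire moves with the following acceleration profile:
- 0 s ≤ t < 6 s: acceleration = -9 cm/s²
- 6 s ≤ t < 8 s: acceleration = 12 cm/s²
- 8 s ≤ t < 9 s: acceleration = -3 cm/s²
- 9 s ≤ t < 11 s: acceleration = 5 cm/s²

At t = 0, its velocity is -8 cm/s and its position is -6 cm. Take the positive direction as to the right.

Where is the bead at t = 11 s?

-427.5 cm

On each constant-a segment, Δv = aΔt and Δx = v₀Δt + ½aΔt²; chain segment to segment.
0–6 s: v starts -8 cm/s; Δx = -8·6 + ½·-9·6² = -210 cm; v ends -62 cm/s.
6–8 s: v starts -62 cm/s; Δx = -62·2 + ½·12·2² = -100 cm; v ends -38 cm/s.
8–9 s: v starts -38 cm/s; Δx = -38·1 + ½·-3·1² = -39.5 cm; v ends -41 cm/s.
9–11 s: v starts -41 cm/s; Δx = -41·2 + ½·5·2² = -72 cm; v ends -31 cm/s.
x(11) = -6 + Σ Δx = -427.5 cm.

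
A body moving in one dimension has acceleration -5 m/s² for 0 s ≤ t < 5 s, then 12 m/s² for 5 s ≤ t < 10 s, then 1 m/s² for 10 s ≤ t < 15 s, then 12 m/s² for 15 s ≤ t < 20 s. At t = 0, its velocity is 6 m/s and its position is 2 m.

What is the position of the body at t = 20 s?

622 m

On each constant-a segment, Δv = aΔt and Δx = v₀Δt + ½aΔt²; chain segment to segment.
0–5 s: v starts 6 m/s; Δx = 6·5 + ½·-5·5² = -32.5 m; v ends -19 m/s.
5–10 s: v starts -19 m/s; Δx = -19·5 + ½·12·5² = 55 m; v ends 41 m/s.
10–15 s: v starts 41 m/s; Δx = 41·5 + ½·1·5² = 217.5 m; v ends 46 m/s.
15–20 s: v starts 46 m/s; Δx = 46·5 + ½·12·5² = 380 m; v ends 106 m/s.
x(20) = 2 + Σ Δx = 622 m.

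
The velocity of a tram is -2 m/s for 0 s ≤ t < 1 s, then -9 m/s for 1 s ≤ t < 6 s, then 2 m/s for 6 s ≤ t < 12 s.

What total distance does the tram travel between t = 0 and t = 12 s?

59 m

Total distance travelled is ∫|v| dt — sum the magnitudes of each area piece.
0–1 s: |-2| × 1 = 2 m
1–6 s: |-9| × 5 = 45 m
6–12 s: |2| × 6 = 12 m
Total distance = 59 m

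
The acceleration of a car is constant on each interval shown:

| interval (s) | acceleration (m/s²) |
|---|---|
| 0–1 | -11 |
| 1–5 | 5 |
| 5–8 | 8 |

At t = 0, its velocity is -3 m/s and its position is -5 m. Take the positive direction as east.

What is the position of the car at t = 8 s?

On each constant-a segment, Δv = aΔt and Δx = v₀Δt + ½aΔt²; chain segment to segment.
0–1 s: v starts -3 m/s; Δx = -3·1 + ½·-11·1² = -8.5 m; v ends -14 m/s.
1–5 s: v starts -14 m/s; Δx = -14·4 + ½·5·4² = -16 m; v ends 6 m/s.
5–8 s: v starts 6 m/s; Δx = 6·3 + ½·8·3² = 54 m; v ends 30 m/s.
x(8) = -5 + Σ Δx = 24.5 m.

24.5 m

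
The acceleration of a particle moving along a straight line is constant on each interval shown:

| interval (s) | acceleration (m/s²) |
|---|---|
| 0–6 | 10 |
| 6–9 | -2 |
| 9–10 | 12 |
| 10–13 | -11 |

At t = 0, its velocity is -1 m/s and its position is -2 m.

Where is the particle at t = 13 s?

544.5 m

On each constant-a segment, Δv = aΔt and Δx = v₀Δt + ½aΔt²; chain segment to segment.
0–6 s: v starts -1 m/s; Δx = -1·6 + ½·10·6² = 174 m; v ends 59 m/s.
6–9 s: v starts 59 m/s; Δx = 59·3 + ½·-2·3² = 168 m; v ends 53 m/s.
9–10 s: v starts 53 m/s; Δx = 53·1 + ½·12·1² = 59 m; v ends 65 m/s.
10–13 s: v starts 65 m/s; Δx = 65·3 + ½·-11·3² = 145.5 m; v ends 32 m/s.
x(13) = -2 + Σ Δx = 544.5 m.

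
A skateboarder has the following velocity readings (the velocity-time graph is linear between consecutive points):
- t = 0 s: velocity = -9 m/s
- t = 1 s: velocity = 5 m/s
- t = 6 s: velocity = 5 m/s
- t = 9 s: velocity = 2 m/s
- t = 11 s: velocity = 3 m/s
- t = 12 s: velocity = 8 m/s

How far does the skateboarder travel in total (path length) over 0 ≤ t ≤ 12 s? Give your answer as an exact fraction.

Total distance travelled is ∫|v| dt — sum the magnitudes of each area piece.
0–1 s: v = 0 at t = 9/14 s; triangle areas 81/28 + 25/28 = 53/14 m
1–6 s: |5| × 5 = 25 m
6–9 s: |½(5 + 2)(3)| = 10.5 m
9–11 s: |½(2 + 3)(2)| = 5 m
11–12 s: |½(3 + 8)(1)| = 5.5 m
Total distance = 697/14 m

697/14 m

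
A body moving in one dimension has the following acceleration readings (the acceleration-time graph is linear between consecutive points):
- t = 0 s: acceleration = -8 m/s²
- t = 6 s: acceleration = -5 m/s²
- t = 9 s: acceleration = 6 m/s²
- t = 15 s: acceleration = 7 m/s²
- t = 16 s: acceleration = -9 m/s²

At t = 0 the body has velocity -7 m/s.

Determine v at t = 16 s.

Δv equals the area under the a-t graph; then v = v₀ + Δv.
0–6 s: ½(-8 + -5)(6) = -39 m/s
6–9 s: ½(-5 + 6)(3) = 1.5 m/s
9–15 s: ½(6 + 7)(6) = 39 m/s
15–16 s: ½(7 + -9)(1) = -1 m/s
Δv = 0.5 m/s, so v(16) = -7 + (0.5) = -6.5 m/s.

-6.5 m/s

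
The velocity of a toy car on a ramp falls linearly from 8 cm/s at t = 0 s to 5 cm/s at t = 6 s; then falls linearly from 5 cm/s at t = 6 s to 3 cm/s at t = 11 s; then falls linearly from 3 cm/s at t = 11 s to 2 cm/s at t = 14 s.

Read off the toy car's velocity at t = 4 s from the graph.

6 cm/s

On 0–6 s the graph is linear from 8 to 5 cm/s: v(4) = 8 + (5 − 8)·(4 − 0)/(6 − 0) = 6 cm/s.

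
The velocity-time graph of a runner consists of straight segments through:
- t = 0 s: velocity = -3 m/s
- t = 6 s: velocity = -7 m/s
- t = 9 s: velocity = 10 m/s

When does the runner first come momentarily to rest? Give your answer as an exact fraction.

v changes sign on 6–9 s (from -7 to 10); the graph is linear there, so v = 0 at t = 6 + (7)·(9 − 6)/(10 − -7) = 123/17 s.

t = 123/17 s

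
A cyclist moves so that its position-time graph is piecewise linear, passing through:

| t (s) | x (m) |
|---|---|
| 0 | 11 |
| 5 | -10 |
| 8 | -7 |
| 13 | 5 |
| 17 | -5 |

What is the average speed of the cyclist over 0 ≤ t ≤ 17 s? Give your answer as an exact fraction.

Average speed = (total path length)/(elapsed time); on a piecewise-linear x-t graph the path length is Σ|Δx|.
0–5 s: |Δx| = |-10 − 11| = 21 m
5–8 s: |Δx| = |-7 − -10| = 3 m
8–13 s: |Δx| = |5 − -7| = 12 m
13–17 s: |Δx| = |-5 − 5| = 10 m
Total path = 46 m; average speed = 46/17 = 46/17 m/s.

46/17 m/s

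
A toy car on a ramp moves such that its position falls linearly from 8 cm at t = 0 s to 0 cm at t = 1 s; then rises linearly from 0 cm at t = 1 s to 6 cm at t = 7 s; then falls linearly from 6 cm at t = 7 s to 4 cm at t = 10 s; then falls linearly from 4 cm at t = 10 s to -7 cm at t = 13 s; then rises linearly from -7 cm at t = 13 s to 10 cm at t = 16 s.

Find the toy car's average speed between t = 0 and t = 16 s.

2.75 cm/s

Average speed = (total path length)/(elapsed time); on a piecewise-linear x-t graph the path length is Σ|Δx|.
0–1 s: |Δx| = |0 − 8| = 8 cm
1–7 s: |Δx| = |6 − 0| = 6 cm
7–10 s: |Δx| = |4 − 6| = 2 cm
10–13 s: |Δx| = |-7 − 4| = 11 cm
13–16 s: |Δx| = |10 − -7| = 17 cm
Total path = 44 cm; average speed = 44/16 = 2.75 cm/s.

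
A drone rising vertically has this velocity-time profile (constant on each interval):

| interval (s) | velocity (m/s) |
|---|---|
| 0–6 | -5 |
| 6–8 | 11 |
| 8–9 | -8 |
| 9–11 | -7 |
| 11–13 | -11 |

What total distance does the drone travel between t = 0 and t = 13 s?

96 m

Total distance travelled is ∫|v| dt — sum the magnitudes of each area piece.
0–6 s: |-5| × 6 = 30 m
6–8 s: |11| × 2 = 22 m
8–9 s: |-8| × 1 = 8 m
9–11 s: |-7| × 2 = 14 m
11–13 s: |-11| × 2 = 22 m
Total distance = 96 m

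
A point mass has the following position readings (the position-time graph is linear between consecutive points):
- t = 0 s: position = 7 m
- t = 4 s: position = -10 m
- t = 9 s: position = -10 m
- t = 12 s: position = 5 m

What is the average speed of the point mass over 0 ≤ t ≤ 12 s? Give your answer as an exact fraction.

Average speed = (total path length)/(elapsed time); on a piecewise-linear x-t graph the path length is Σ|Δx|.
0–4 s: |Δx| = |-10 − 7| = 17 m
4–9 s: |Δx| = |-10 − -10| = 0 m
9–12 s: |Δx| = |5 − -10| = 15 m
Total path = 32 m; average speed = 32/12 = 8/3 m/s.

8/3 m/s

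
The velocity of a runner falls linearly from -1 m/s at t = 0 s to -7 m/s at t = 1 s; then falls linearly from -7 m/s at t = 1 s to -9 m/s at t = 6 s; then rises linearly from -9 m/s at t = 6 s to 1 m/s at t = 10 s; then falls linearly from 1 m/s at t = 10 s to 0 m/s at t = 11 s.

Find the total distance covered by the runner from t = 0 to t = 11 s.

60.9 m

Distance (not displacement) is the total path length: add the absolute areas under v-t.
0–1 s: |½(-1 + -7)(1)| = 4 m
1–6 s: |½(-7 + -9)(5)| = 40 m
6–10 s: v = 0 at t = 9.6 s; triangle areas 16.2 + 0.2 = 16.4 m
10–11 s: |½(1 + 0)(1)| = 0.5 m
Total distance = 60.9 m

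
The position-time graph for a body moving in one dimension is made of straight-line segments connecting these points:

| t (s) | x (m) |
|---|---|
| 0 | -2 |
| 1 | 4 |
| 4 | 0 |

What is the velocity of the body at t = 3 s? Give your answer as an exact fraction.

Velocity is the slope of the x-t graph on 1–4 s: (0 − 4)/(4 − 1) = -4/3 m/s.

-4/3 m/s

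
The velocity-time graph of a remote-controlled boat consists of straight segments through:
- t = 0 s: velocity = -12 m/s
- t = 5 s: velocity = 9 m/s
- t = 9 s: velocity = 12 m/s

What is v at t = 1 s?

-7.8 m/s

On 0–5 s the graph is linear from -12 to 9 m/s: v(1) = -12 + (9 − -12)·(1 − 0)/(5 − 0) = -7.8 m/s.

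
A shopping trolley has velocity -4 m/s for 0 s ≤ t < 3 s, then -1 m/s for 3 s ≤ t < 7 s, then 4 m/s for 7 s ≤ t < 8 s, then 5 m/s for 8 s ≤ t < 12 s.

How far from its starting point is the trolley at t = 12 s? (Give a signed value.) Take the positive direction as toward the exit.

8 m

Displacement is the signed area under the v-t curve.
0–3 s: -4 × 3 = -12 m
3–7 s: -1 × 4 = -4 m
7–8 s: 4 × 1 = 4 m
8–12 s: 5 × 4 = 20 m
Net displacement = 8 m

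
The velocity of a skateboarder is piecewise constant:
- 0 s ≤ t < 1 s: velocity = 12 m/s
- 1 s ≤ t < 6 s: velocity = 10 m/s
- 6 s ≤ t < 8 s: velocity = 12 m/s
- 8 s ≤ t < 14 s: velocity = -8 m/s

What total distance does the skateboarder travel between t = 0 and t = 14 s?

134 m

Distance (not displacement) is the total path length: add the absolute areas under v-t.
0–1 s: |12| × 1 = 12 m
1–6 s: |10| × 5 = 50 m
6–8 s: |12| × 2 = 24 m
8–14 s: |-8| × 6 = 48 m
Total distance = 134 m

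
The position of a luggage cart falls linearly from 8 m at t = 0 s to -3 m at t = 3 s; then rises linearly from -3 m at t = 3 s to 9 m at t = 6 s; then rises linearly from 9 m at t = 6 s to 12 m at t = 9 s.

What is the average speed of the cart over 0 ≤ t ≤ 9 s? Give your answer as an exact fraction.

Average speed = (total path length)/(elapsed time); on a piecewise-linear x-t graph the path length is Σ|Δx|.
0–3 s: |Δx| = |-3 − 8| = 11 m
3–6 s: |Δx| = |9 − -3| = 12 m
6–9 s: |Δx| = |12 − 9| = 3 m
Total path = 26 m; average speed = 26/9 = 26/9 m/s.

26/9 m/s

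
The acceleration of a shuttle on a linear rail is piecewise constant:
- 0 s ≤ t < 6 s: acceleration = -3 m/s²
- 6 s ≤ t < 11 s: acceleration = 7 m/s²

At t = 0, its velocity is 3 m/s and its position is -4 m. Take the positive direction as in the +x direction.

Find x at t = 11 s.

-27.5 m

On each constant-a segment, Δv = aΔt and Δx = v₀Δt + ½aΔt²; chain segment to segment.
0–6 s: v starts 3 m/s; Δx = 3·6 + ½·-3·6² = -36 m; v ends -15 m/s.
6–11 s: v starts -15 m/s; Δx = -15·5 + ½·7·5² = 12.5 m; v ends 20 m/s.
x(11) = -4 + Σ Δx = -27.5 m.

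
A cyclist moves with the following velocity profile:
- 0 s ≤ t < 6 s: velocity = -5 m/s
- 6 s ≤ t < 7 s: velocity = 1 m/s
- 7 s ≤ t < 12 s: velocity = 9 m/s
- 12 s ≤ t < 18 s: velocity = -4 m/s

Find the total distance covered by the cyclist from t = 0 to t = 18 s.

100 m

Total distance travelled is ∫|v| dt — sum the magnitudes of each area piece.
0–6 s: |-5| × 6 = 30 m
6–7 s: |1| × 1 = 1 m
7–12 s: |9| × 5 = 45 m
12–18 s: |-4| × 6 = 24 m
Total distance = 100 m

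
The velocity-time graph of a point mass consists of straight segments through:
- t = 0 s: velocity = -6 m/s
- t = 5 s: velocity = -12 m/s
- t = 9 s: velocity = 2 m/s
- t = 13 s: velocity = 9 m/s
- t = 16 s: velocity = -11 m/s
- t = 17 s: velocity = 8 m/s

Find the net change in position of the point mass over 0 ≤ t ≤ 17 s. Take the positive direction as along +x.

Net displacement equals the area under the velocity-time graph (areas below the axis count negative).
0–5 s: ½(-6 + -12)(5) = -45 m
5–9 s: ½(-12 + 2)(4) = -20 m
9–13 s: ½(2 + 9)(4) = 22 m
13–16 s: ½(9 + -11)(3) = -3 m
16–17 s: ½(-11 + 8)(1) = -1.5 m
Net displacement = -47.5 m

-47.5 m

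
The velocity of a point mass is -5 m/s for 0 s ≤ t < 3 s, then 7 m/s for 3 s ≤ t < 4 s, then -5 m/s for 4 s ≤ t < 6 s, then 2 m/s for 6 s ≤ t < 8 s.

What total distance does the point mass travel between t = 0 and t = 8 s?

Distance (not displacement) is the total path length: add the absolute areas under v-t.
0–3 s: |-5| × 3 = 15 m
3–4 s: |7| × 1 = 7 m
4–6 s: |-5| × 2 = 10 m
6–8 s: |2| × 2 = 4 m
Total distance = 36 m

36 m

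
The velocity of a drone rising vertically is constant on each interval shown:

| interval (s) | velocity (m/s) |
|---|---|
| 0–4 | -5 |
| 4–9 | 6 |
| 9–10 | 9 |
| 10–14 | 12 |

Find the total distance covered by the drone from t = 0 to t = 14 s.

107 m

Total distance travelled is ∫|v| dt — sum the magnitudes of each area piece.
0–4 s: |-5| × 4 = 20 m
4–9 s: |6| × 5 = 30 m
9–10 s: |9| × 1 = 9 m
10–14 s: |12| × 4 = 48 m
Total distance = 107 m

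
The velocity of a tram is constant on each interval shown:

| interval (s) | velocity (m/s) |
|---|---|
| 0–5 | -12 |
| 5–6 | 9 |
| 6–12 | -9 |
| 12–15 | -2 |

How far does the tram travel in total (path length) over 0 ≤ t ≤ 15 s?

129 m

Distance (not displacement) is the total path length: add the absolute areas under v-t.
0–5 s: |-12| × 5 = 60 m
5–6 s: |9| × 1 = 9 m
6–12 s: |-9| × 6 = 54 m
12–15 s: |-2| × 3 = 6 m
Total distance = 129 m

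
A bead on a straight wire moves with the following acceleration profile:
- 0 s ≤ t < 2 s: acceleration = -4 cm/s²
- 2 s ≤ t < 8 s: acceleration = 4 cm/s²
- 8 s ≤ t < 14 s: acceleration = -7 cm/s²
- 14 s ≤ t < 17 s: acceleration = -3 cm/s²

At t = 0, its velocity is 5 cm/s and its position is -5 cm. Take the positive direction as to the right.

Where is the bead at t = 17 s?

On each constant-a segment, Δv = aΔt and Δx = v₀Δt + ½aΔt²; chain segment to segment.
0–2 s: v starts 5 cm/s; Δx = 5·2 + ½·-4·2² = 2 cm; v ends -3 cm/s.
2–8 s: v starts -3 cm/s; Δx = -3·6 + ½·4·6² = 54 cm; v ends 21 cm/s.
8–14 s: v starts 21 cm/s; Δx = 21·6 + ½·-7·6² = 0 cm; v ends -21 cm/s.
14–17 s: v starts -21 cm/s; Δx = -21·3 + ½·-3·3² = -76.5 cm; v ends -30 cm/s.
x(17) = -5 + Σ Δx = -25.5 cm.

-25.5 cm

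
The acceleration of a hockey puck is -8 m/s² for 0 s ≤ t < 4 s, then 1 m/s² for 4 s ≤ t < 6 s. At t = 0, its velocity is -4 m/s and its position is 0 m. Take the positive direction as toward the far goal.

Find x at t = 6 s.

-150 m

On each constant-a segment, Δv = aΔt and Δx = v₀Δt + ½aΔt²; chain segment to segment.
0–4 s: v starts -4 m/s; Δx = -4·4 + ½·-8·4² = -80 m; v ends -36 m/s.
4–6 s: v starts -36 m/s; Δx = -36·2 + ½·1·2² = -70 m; v ends -34 m/s.
x(6) = 0 + Σ Δx = -150 m.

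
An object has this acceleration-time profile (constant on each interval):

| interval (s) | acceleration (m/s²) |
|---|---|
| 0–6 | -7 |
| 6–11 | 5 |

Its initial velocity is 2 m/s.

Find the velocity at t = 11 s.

-15 m/s

Δv equals the area under the a-t graph; then v = v₀ + Δv.
0–6 s: -7 × 6 = -42 m/s
6–11 s: 5 × 5 = 25 m/s
Δv = -17 m/s, so v(11) = 2 + (-17) = -15 m/s.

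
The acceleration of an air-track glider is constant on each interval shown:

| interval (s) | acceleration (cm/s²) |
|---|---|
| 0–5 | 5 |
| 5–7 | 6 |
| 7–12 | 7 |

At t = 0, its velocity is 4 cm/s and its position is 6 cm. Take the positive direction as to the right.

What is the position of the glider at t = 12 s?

451 cm

On each constant-a segment, Δv = aΔt and Δx = v₀Δt + ½aΔt²; chain segment to segment.
0–5 s: v starts 4 cm/s; Δx = 4·5 + ½·5·5² = 82.5 cm; v ends 29 cm/s.
5–7 s: v starts 29 cm/s; Δx = 29·2 + ½·6·2² = 70 cm; v ends 41 cm/s.
7–12 s: v starts 41 cm/s; Δx = 41·5 + ½·7·5² = 292.5 cm; v ends 76 cm/s.
x(12) = 6 + Σ Δx = 451 cm.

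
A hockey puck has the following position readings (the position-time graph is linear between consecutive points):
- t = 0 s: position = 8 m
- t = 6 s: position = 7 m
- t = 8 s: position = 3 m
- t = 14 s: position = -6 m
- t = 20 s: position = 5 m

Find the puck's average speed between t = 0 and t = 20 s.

1.25 m/s

Average speed = (total path length)/(elapsed time); on a piecewise-linear x-t graph the path length is Σ|Δx|.
0–6 s: |Δx| = |7 − 8| = 1 m
6–8 s: |Δx| = |3 − 7| = 4 m
8–14 s: |Δx| = |-6 − 3| = 9 m
14–20 s: |Δx| = |5 − -6| = 11 m
Total path = 25 m; average speed = 25/20 = 1.25 m/s.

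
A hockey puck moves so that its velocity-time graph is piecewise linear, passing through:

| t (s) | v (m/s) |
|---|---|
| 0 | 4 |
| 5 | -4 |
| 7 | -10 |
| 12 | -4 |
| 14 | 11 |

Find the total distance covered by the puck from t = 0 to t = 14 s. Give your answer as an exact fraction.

1022/15 m

Distance (not displacement) is the total path length: add the absolute areas under v-t.
0–5 s: v = 0 at t = 2.5 s; triangle areas 5 + 5 = 10 m
5–7 s: |½(-4 + -10)(2)| = 14 m
7–12 s: |½(-10 + -4)(5)| = 35 m
12–14 s: v = 0 at t = 188/15 s; triangle areas 16/15 + 121/15 = 137/15 m
Total distance = 1022/15 m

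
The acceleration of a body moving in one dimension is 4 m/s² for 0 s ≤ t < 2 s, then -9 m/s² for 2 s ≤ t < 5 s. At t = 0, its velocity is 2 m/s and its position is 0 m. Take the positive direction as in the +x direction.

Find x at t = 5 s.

On each constant-a segment, Δv = aΔt and Δx = v₀Δt + ½aΔt²; chain segment to segment.
0–2 s: v starts 2 m/s; Δx = 2·2 + ½·4·2² = 12 m; v ends 10 m/s.
2–5 s: v starts 10 m/s; Δx = 10·3 + ½·-9·3² = -10.5 m; v ends -17 m/s.
x(5) = 0 + Σ Δx = 1.5 m.

1.5 m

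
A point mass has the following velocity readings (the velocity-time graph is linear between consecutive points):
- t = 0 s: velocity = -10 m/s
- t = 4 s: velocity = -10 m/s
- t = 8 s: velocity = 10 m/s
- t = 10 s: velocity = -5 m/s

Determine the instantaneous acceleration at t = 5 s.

Acceleration is the slope of the v-t graph on 4–8 s: (10 − -10)/(8 − 4) = 5 m/s².

5 m/s²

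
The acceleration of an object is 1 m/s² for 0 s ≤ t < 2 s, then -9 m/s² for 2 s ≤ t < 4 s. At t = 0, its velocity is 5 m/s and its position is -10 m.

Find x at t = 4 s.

-2 m

On each constant-a segment, Δv = aΔt and Δx = v₀Δt + ½aΔt²; chain segment to segment.
0–2 s: v starts 5 m/s; Δx = 5·2 + ½·1·2² = 12 m; v ends 7 m/s.
2–4 s: v starts 7 m/s; Δx = 7·2 + ½·-9·2² = -4 m; v ends -11 m/s.
x(4) = -10 + Σ Δx = -2 m.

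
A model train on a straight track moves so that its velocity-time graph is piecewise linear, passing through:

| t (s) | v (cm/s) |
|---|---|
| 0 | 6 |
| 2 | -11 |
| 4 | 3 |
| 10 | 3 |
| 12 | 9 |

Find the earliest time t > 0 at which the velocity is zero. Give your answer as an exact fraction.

v changes sign on 0–2 s (from 6 to -11); the graph is linear there, so v = 0 at t = 0 + (-6)·(2 − 0)/(-11 − 6) = 12/17 s.

t = 12/17 s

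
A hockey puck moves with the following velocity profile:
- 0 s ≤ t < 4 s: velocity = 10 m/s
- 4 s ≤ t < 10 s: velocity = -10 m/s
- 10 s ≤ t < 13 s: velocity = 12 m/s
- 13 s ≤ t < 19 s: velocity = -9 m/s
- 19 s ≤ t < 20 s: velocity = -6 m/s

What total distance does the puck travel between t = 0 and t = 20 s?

Total distance travelled is ∫|v| dt — sum the magnitudes of each area piece.
0–4 s: |10| × 4 = 40 m
4–10 s: |-10| × 6 = 60 m
10–13 s: |12| × 3 = 36 m
13–19 s: |-9| × 6 = 54 m
19–20 s: |-6| × 1 = 6 m
Total distance = 196 m

196 m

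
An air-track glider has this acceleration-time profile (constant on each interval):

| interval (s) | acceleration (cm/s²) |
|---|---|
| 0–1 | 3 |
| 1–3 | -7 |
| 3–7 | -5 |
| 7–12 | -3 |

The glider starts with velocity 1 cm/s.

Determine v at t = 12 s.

-45 cm/s

Δv equals the area under the a-t graph; then v = v₀ + Δv.
0–1 s: 3 × 1 = 3 cm/s
1–3 s: -7 × 2 = -14 cm/s
3–7 s: -5 × 4 = -20 cm/s
7–12 s: -3 × 5 = -15 cm/s
Δv = -46 cm/s, so v(12) = 1 + (-46) = -45 cm/s.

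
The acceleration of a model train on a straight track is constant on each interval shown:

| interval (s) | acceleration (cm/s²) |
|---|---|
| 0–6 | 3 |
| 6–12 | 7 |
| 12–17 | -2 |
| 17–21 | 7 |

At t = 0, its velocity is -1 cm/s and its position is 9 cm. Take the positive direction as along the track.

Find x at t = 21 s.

807 cm

On each constant-a segment, Δv = aΔt and Δx = v₀Δt + ½aΔt²; chain segment to segment.
0–6 s: v starts -1 cm/s; Δx = -1·6 + ½·3·6² = 48 cm; v ends 17 cm/s.
6–12 s: v starts 17 cm/s; Δx = 17·6 + ½·7·6² = 228 cm; v ends 59 cm/s.
12–17 s: v starts 59 cm/s; Δx = 59·5 + ½·-2·5² = 270 cm; v ends 49 cm/s.
17–21 s: v starts 49 cm/s; Δx = 49·4 + ½·7·4² = 252 cm; v ends 77 cm/s.
x(21) = 9 + Σ Δx = 807 cm.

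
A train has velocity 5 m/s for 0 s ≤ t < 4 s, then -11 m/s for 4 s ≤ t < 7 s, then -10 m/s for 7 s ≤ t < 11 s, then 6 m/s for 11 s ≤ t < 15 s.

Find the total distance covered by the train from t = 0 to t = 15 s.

Distance (not displacement) is the total path length: add the absolute areas under v-t.
0–4 s: |5| × 4 = 20 m
4–7 s: |-11| × 3 = 33 m
7–11 s: |-10| × 4 = 40 m
11–15 s: |6| × 4 = 24 m
Total distance = 117 m

117 m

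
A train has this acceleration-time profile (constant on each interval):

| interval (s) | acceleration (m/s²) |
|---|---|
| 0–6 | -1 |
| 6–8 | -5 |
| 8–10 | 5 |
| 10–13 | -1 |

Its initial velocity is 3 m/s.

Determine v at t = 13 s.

-6 m/s

Δv equals the area under the a-t graph; then v = v₀ + Δv.
0–6 s: -1 × 6 = -6 m/s
6–8 s: -5 × 2 = -10 m/s
8–10 s: 5 × 2 = 10 m/s
10–13 s: -1 × 3 = -3 m/s
Δv = -9 m/s, so v(13) = 3 + (-9) = -6 m/s.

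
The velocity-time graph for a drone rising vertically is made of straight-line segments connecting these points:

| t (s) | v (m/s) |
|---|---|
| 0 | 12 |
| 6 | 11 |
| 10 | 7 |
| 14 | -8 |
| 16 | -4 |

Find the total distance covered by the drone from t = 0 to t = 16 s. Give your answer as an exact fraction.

1981/15 m

Total distance travelled is ∫|v| dt — sum the magnitudes of each area piece.
0–6 s: |½(12 + 11)(6)| = 69 m
6–10 s: |½(11 + 7)(4)| = 36 m
10–14 s: v = 0 at t = 178/15 s; triangle areas 98/15 + 128/15 = 226/15 m
14–16 s: |½(-8 + -4)(2)| = 12 m
Total distance = 1981/15 m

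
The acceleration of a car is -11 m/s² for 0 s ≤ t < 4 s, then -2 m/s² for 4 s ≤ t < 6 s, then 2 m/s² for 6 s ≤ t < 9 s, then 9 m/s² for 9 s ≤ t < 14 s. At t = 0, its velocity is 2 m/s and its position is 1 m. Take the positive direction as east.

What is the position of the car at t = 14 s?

On each constant-a segment, Δv = aΔt and Δx = v₀Δt + ½aΔt²; chain segment to segment.
0–4 s: v starts 2 m/s; Δx = 2·4 + ½·-11·4² = -80 m; v ends -42 m/s.
4–6 s: v starts -42 m/s; Δx = -42·2 + ½·-2·2² = -88 m; v ends -46 m/s.
6–9 s: v starts -46 m/s; Δx = -46·3 + ½·2·3² = -129 m; v ends -40 m/s.
9–14 s: v starts -40 m/s; Δx = -40·5 + ½·9·5² = -87.5 m; v ends 5 m/s.
x(14) = 1 + Σ Δx = -383.5 m.

-383.5 m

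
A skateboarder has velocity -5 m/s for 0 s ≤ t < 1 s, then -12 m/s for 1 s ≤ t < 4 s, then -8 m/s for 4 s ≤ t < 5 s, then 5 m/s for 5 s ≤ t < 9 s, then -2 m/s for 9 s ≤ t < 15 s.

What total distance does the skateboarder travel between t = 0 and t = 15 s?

Total distance travelled is ∫|v| dt — sum the magnitudes of each area piece.
0–1 s: |-5| × 1 = 5 m
1–4 s: |-12| × 3 = 36 m
4–5 s: |-8| × 1 = 8 m
5–9 s: |5| × 4 = 20 m
9–15 s: |-2| × 6 = 12 m
Total distance = 81 m

81 m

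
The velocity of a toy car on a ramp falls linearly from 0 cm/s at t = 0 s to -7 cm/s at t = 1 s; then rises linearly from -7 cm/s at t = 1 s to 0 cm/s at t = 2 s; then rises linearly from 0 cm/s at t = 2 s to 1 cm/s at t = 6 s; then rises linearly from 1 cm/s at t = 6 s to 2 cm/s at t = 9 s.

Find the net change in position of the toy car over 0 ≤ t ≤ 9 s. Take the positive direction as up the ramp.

Net displacement equals the area under the velocity-time graph (areas below the axis count negative).
0–1 s: ½(0 + -7)(1) = -3.5 cm
1–2 s: ½(-7 + 0)(1) = -3.5 cm
2–6 s: ½(0 + 1)(4) = 2 cm
6–9 s: ½(1 + 2)(3) = 4.5 cm
Net displacement = -0.5 cm

-0.5 cm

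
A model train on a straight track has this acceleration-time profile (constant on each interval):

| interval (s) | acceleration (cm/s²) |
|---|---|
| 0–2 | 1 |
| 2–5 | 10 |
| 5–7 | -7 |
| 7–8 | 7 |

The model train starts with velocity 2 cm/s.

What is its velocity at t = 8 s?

Δv equals the area under the a-t graph; then v = v₀ + Δv.
0–2 s: 1 × 2 = 2 cm/s
2–5 s: 10 × 3 = 30 cm/s
5–7 s: -7 × 2 = -14 cm/s
7–8 s: 7 × 1 = 7 cm/s
Δv = 25 cm/s, so v(8) = 2 + (25) = 27 cm/s.

27 cm/s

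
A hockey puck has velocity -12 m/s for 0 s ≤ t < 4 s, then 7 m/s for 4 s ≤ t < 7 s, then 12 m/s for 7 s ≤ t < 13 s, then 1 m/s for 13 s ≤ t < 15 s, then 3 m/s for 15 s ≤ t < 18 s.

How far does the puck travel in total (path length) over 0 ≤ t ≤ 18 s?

152 m

Total distance travelled is ∫|v| dt — sum the magnitudes of each area piece.
0–4 s: |-12| × 4 = 48 m
4–7 s: |7| × 3 = 21 m
7–13 s: |12| × 6 = 72 m
13–15 s: |1| × 2 = 2 m
15–18 s: |3| × 3 = 9 m
Total distance = 152 m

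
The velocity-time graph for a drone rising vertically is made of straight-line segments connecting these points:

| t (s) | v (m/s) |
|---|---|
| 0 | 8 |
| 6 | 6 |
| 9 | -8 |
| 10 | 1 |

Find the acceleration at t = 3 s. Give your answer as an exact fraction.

Acceleration is the slope of the v-t graph on 0–6 s: (6 − 8)/(6 − 0) = -1/3 m/s².

-1/3 m/s²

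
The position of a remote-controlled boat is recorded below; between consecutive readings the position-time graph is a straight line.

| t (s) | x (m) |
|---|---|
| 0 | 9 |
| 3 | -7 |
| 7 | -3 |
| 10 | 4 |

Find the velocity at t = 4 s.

Velocity is the slope of the x-t graph on 3–7 s: (-3 − -7)/(7 − 3) = 1 m/s.

1 m/s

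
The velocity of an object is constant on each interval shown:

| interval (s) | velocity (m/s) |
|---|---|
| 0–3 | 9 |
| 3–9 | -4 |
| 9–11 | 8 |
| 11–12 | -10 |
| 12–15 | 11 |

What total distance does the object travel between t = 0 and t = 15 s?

Total distance travelled is ∫|v| dt — sum the magnitudes of each area piece.
0–3 s: |9| × 3 = 27 m
3–9 s: |-4| × 6 = 24 m
9–11 s: |8| × 2 = 16 m
11–12 s: |-10| × 1 = 10 m
12–15 s: |11| × 3 = 33 m
Total distance = 110 m

110 m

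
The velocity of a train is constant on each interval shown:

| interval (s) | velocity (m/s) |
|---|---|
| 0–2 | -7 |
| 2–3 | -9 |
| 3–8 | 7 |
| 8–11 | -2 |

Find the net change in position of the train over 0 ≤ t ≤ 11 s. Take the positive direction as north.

Net displacement equals the area under the velocity-time graph (areas below the axis count negative).
0–2 s: -7 × 2 = -14 m
2–3 s: -9 × 1 = -9 m
3–8 s: 7 × 5 = 35 m
8–11 s: -2 × 3 = -6 m
Net displacement = 6 m

6 m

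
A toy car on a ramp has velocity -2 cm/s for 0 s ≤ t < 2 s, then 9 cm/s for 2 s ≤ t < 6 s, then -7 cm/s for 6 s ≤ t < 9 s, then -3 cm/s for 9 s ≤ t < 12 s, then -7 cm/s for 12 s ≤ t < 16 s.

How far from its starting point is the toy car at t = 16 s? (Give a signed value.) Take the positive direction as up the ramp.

Displacement is the signed area under the v-t curve.
0–2 s: -2 × 2 = -4 cm
2–6 s: 9 × 4 = 36 cm
6–9 s: -7 × 3 = -21 cm
9–12 s: -3 × 3 = -9 cm
12–16 s: -7 × 4 = -28 cm
Net displacement = -26 cm

-26 cm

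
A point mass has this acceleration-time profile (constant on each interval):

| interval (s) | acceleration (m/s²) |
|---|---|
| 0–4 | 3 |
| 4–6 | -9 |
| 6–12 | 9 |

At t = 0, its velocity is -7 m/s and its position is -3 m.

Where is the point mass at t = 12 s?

On each constant-a segment, Δv = aΔt and Δx = v₀Δt + ½aΔt²; chain segment to segment.
0–4 s: v starts -7 m/s; Δx = -7·4 + ½·3·4² = -4 m; v ends 5 m/s.
4–6 s: v starts 5 m/s; Δx = 5·2 + ½·-9·2² = -8 m; v ends -13 m/s.
6–12 s: v starts -13 m/s; Δx = -13·6 + ½·9·6² = 84 m; v ends 41 m/s.
x(12) = -3 + Σ Δx = 69 m.

69 m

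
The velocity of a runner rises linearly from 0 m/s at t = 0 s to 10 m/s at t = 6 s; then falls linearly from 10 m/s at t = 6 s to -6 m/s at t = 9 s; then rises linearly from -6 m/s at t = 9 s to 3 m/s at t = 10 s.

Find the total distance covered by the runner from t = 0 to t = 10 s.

45.25 m

Distance (not displacement) is the total path length: add the absolute areas under v-t.
0–6 s: |½(0 + 10)(6)| = 30 m
6–9 s: v = 0 at t = 7.875 s; triangle areas 9.375 + 3.375 = 12.75 m
9–10 s: v = 0 at t = 29/3 s; triangle areas 2 + 0.5 = 2.5 m
Total distance = 45.25 m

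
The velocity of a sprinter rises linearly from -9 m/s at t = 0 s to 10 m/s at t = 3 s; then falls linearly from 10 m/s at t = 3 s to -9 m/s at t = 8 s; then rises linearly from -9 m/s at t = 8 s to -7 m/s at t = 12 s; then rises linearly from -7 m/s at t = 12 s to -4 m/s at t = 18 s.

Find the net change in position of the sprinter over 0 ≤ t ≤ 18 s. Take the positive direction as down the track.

-61 m

Displacement is the signed area under the v-t curve.
0–3 s: ½(-9 + 10)(3) = 1.5 m
3–8 s: ½(10 + -9)(5) = 2.5 m
8–12 s: ½(-9 + -7)(4) = -32 m
12–18 s: ½(-7 + -4)(6) = -33 m
Net displacement = -61 m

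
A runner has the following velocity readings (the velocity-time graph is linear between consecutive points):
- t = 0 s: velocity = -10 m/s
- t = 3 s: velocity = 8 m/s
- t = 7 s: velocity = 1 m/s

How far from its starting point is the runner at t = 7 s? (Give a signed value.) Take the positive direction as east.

15 m

Net displacement equals the area under the velocity-time graph (areas below the axis count negative).
0–3 s: ½(-10 + 8)(3) = -3 m
3–7 s: ½(8 + 1)(4) = 18 m
Net displacement = 15 m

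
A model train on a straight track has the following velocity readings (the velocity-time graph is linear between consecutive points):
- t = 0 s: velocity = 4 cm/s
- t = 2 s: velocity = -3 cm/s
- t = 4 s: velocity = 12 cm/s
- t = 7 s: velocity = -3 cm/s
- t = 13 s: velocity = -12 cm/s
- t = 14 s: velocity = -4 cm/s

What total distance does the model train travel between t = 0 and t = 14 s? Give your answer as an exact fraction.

1149/14 cm

Total distance travelled is ∫|v| dt — sum the magnitudes of each area piece.
0–2 s: v = 0 at t = 8/7 s; triangle areas 16/7 + 9/7 = 25/7 cm
2–4 s: v = 0 at t = 2.4 s; triangle areas 0.6 + 9.6 = 10.2 cm
4–7 s: v = 0 at t = 6.4 s; triangle areas 14.4 + 0.9 = 15.3 cm
7–13 s: |½(-3 + -12)(6)| = 45 cm
13–14 s: |½(-12 + -4)(1)| = 8 cm
Total distance = 1149/14 cm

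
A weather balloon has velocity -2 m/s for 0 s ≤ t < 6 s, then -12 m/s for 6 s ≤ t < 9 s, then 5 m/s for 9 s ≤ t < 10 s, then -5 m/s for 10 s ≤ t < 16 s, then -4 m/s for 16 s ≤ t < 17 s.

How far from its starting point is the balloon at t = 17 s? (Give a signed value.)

-77 m

Net displacement equals the area under the velocity-time graph (areas below the axis count negative).
0–6 s: -2 × 6 = -12 m
6–9 s: -12 × 3 = -36 m
9–10 s: 5 × 1 = 5 m
10–16 s: -5 × 6 = -30 m
16–17 s: -4 × 1 = -4 m
Net displacement = -77 m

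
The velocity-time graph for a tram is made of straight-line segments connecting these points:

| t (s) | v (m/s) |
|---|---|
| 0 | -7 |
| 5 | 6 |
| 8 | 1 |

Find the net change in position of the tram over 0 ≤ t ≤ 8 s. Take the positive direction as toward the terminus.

8 m

Displacement is the signed area under the v-t curve.
0–5 s: ½(-7 + 6)(5) = -2.5 m
5–8 s: ½(6 + 1)(3) = 10.5 m
Net displacement = 8 m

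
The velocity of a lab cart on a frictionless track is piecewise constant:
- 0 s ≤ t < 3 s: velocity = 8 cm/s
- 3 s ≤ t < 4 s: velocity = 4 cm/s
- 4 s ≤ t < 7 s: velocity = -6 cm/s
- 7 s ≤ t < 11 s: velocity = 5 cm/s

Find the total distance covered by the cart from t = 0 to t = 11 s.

Distance (not displacement) is the total path length: add the absolute areas under v-t.
0–3 s: |8| × 3 = 24 cm
3–4 s: |4| × 1 = 4 cm
4–7 s: |-6| × 3 = 18 cm
7–11 s: |5| × 4 = 20 cm
Total distance = 66 cm

66 cm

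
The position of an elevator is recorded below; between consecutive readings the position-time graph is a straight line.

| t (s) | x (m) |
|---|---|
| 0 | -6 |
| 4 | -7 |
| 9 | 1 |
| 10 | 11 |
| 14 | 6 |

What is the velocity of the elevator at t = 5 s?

Velocity is the slope of the x-t graph on 4–9 s: (1 − -7)/(9 − 4) = 1.6 m/s.

1.6 m/s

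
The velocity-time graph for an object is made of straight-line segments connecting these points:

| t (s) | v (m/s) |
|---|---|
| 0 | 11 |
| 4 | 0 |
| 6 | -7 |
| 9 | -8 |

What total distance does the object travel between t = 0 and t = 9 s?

51.5 m

Total distance travelled is ∫|v| dt — sum the magnitudes of each area piece.
0–4 s: |½(11 + 0)(4)| = 22 m
4–6 s: |½(0 + -7)(2)| = 7 m
6–9 s: |½(-7 + -8)(3)| = 22.5 m
Total distance = 51.5 m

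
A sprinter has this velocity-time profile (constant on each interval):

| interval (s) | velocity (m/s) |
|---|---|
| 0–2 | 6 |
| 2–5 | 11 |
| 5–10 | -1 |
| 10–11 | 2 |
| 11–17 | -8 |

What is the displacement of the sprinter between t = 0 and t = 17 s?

-6 m

Net displacement equals the area under the velocity-time graph (areas below the axis count negative).
0–2 s: 6 × 2 = 12 m
2–5 s: 11 × 3 = 33 m
5–10 s: -1 × 5 = -5 m
10–11 s: 2 × 1 = 2 m
11–17 s: -8 × 6 = -48 m
Net displacement = -6 m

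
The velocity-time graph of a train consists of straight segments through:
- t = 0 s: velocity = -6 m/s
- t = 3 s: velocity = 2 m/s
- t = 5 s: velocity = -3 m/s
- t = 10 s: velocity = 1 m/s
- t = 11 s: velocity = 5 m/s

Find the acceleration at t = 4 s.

Acceleration is the slope of the v-t graph on 3–5 s: (-3 − 2)/(5 − 3) = -2.5 m/s².

-2.5 m/s²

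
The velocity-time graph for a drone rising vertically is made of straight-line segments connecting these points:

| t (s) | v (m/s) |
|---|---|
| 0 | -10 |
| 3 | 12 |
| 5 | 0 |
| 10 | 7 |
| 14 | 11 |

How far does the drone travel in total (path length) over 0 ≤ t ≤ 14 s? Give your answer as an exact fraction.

Total distance travelled is ∫|v| dt — sum the magnitudes of each area piece.
0–3 s: v = 0 at t = 15/11 s; triangle areas 75/11 + 108/11 = 183/11 m
3–5 s: |½(12 + 0)(2)| = 12 m
5–10 s: |½(0 + 7)(5)| = 17.5 m
10–14 s: |½(7 + 11)(4)| = 36 m
Total distance = 1807/22 m

1807/22 m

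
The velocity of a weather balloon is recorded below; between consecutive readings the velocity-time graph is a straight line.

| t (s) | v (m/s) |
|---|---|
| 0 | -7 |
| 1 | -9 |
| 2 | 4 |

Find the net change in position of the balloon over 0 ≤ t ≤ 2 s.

-10.5 m

Displacement is the signed area under the v-t curve.
0–1 s: ½(-7 + -9)(1) = -8 m
1–2 s: ½(-9 + 4)(1) = -2.5 m
Net displacement = -10.5 m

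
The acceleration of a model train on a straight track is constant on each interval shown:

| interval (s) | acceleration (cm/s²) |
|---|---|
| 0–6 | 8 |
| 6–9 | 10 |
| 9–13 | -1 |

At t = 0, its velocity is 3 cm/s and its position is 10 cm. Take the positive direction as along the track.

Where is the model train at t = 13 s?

On each constant-a segment, Δv = aΔt and Δx = v₀Δt + ½aΔt²; chain segment to segment.
0–6 s: v starts 3 cm/s; Δx = 3·6 + ½·8·6² = 162 cm; v ends 51 cm/s.
6–9 s: v starts 51 cm/s; Δx = 51·3 + ½·10·3² = 198 cm; v ends 81 cm/s.
9–13 s: v starts 81 cm/s; Δx = 81·4 + ½·-1·4² = 316 cm; v ends 77 cm/s.
x(13) = 10 + Σ Δx = 686 cm.

686 cm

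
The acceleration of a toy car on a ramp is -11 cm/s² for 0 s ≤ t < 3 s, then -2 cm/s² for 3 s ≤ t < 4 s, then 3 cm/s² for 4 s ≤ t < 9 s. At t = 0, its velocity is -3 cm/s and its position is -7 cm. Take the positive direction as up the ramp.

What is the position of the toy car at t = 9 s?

On each constant-a segment, Δv = aΔt and Δx = v₀Δt + ½aΔt²; chain segment to segment.
0–3 s: v starts -3 cm/s; Δx = -3·3 + ½·-11·3² = -58.5 cm; v ends -36 cm/s.
3–4 s: v starts -36 cm/s; Δx = -36·1 + ½·-2·1² = -37 cm; v ends -38 cm/s.
4–9 s: v starts -38 cm/s; Δx = -38·5 + ½·3·5² = -152.5 cm; v ends -23 cm/s.
x(9) = -7 + Σ Δx = -255 cm.

-255 cm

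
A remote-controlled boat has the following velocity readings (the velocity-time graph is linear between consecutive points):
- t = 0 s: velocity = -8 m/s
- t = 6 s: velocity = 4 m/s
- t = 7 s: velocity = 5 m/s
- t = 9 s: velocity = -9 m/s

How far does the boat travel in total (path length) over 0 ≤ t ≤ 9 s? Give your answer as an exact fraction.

Total distance travelled is ∫|v| dt — sum the magnitudes of each area piece.
0–6 s: v = 0 at t = 4 s; triangle areas 16 + 4 = 20 m
6–7 s: |½(4 + 5)(1)| = 4.5 m
7–9 s: v = 0 at t = 54/7 s; triangle areas 25/14 + 81/14 = 53/7 m
Total distance = 449/14 m

449/14 m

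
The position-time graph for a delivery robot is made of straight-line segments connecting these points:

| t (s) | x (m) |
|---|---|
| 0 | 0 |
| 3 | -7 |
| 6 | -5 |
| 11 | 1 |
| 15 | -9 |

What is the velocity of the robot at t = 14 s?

Velocity is the slope of the x-t graph on 11–15 s: (-9 − 1)/(15 − 11) = -2.5 m/s.

-2.5 m/s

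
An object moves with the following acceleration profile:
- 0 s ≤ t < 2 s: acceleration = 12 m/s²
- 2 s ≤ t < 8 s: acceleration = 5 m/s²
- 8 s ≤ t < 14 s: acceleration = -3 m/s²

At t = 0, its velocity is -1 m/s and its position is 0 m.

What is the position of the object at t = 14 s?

On each constant-a segment, Δv = aΔt and Δx = v₀Δt + ½aΔt²; chain segment to segment.
0–2 s: v starts -1 m/s; Δx = -1·2 + ½·12·2² = 22 m; v ends 23 m/s.
2–8 s: v starts 23 m/s; Δx = 23·6 + ½·5·6² = 228 m; v ends 53 m/s.
8–14 s: v starts 53 m/s; Δx = 53·6 + ½·-3·6² = 264 m; v ends 35 m/s.
x(14) = 0 + Σ Δx = 514 m.

514 m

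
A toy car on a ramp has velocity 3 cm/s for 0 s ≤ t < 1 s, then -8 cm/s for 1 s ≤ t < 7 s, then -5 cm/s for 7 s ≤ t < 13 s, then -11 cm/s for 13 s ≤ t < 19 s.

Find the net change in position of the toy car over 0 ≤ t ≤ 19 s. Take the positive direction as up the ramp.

-141 cm

Displacement is the signed area under the v-t curve.
0–1 s: 3 × 1 = 3 cm
1–7 s: -8 × 6 = -48 cm
7–13 s: -5 × 6 = -30 cm
13–19 s: -11 × 6 = -66 cm
Net displacement = -141 cm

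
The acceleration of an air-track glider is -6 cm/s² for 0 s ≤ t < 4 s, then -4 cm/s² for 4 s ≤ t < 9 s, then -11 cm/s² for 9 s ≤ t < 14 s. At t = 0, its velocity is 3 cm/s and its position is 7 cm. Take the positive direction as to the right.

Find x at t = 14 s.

On each constant-a segment, Δv = aΔt and Δx = v₀Δt + ½aΔt²; chain segment to segment.
0–4 s: v starts 3 cm/s; Δx = 3·4 + ½·-6·4² = -36 cm; v ends -21 cm/s.
4–9 s: v starts -21 cm/s; Δx = -21·5 + ½·-4·5² = -155 cm; v ends -41 cm/s.
9–14 s: v starts -41 cm/s; Δx = -41·5 + ½·-11·5² = -342.5 cm; v ends -96 cm/s.
x(14) = 7 + Σ Δx = -526.5 cm.

-526.5 cm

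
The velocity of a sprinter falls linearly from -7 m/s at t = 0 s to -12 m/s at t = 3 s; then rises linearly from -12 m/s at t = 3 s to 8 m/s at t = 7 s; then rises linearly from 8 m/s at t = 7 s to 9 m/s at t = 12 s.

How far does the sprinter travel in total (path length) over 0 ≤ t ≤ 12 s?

91.8 m

Total distance travelled is ∫|v| dt — sum the magnitudes of each area piece.
0–3 s: |½(-7 + -12)(3)| = 28.5 m
3–7 s: v = 0 at t = 5.4 s; triangle areas 14.4 + 6.4 = 20.8 m
7–12 s: |½(8 + 9)(5)| = 42.5 m
Total distance = 91.8 m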